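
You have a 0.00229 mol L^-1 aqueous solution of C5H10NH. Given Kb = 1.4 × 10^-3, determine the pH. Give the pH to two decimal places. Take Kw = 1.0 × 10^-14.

C5H10NH + H2O ⇌ C5H10NH2+ + OH-
From the ICE table, Kb = [OH-]²/(0.00229 − [OH-]) = 1.4 × 10^-3.
[OH-] is not negligible relative to C₀; solve [OH-]² + 0.0014·[OH-] − 3.21e-06 = 0.
[OH-] = (−Kb + √(Kb² + 4·Kb·C₀))/2 = 1.22 × 10^-3 M
pOH = −log(1.22 × 10^-3) = 2.91; pH = 14.00 − 2.91 = 11.09

pH = 11.09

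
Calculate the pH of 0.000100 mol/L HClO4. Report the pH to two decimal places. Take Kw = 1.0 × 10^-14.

pH = 4.00

HClO4 is a strong acid and dissociates completely, so [H+] = 0.000100 M.
pH = -log(0.0001) = 4.00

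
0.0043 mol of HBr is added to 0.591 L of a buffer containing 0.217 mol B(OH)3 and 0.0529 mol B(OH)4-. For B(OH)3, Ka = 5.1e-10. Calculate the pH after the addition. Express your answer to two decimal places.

pH = 8.63

After neutralization: n(B(OH)3) = 0.221 mol, n(B(OH)4-) = 0.0486 mol.
pKa = −log(5.1 × 10^-10) = 9.292
pH = pKa + log(n_B(OH)4-/n_B(OH)3) = 9.292 + log(0.0486/0.221) = 9.292 + (-0.658)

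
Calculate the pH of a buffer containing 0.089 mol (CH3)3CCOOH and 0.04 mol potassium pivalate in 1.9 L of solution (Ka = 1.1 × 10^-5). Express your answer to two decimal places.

pKa = −log(1.1 × 10^-5) = 4.959
Using pH = pKa + log([base]/[acid]) with [base]/[acid] = 0.04/0.089:
pH = 4.959 + (-0.347) = 4.61

pH = 4.61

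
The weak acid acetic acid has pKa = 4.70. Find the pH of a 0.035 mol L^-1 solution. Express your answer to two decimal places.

CH3COOH ⇌ CH3COO- + H+
Ka = 10^(−4.70) = 2.00 × 10^-5
Ka = x²/(0.035 − x) = 2.00 × 10^-5
Neglecting x in the denominator: x = √(2.00 × 10^-5 × 0.035) = 8.37 × 10^-4 M
pH = −log(8.37 × 10^-4) = 3.08

pH = 3.08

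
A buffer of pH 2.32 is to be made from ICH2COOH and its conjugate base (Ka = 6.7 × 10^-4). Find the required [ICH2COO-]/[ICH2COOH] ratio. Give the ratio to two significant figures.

ratio = 0.14

pKa = -log(6.7 × 10^-4) = 3.174
pH = pKa + log(r) ⇒ log(r) = 2.32 − 3.174 = -0.854
r = [ICH2COO-]/[ICH2COOH] = 10^(-0.854) = 0.14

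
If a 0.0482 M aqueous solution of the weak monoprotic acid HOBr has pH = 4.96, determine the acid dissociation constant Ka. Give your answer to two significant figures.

[H+] = 10^(-4.96) = 1.10 × 10^-5 M
At equilibrium [HA] = 0.0482 − 1.10 × 10^-5 = 4.82 × 10^-2 M
Ka = [H+][A-]/[HA] = (1.10 × 10^-5)² / 4.82 × 10^-2 = 2.5 × 10^-9

Ka = 2.5 × 10^-9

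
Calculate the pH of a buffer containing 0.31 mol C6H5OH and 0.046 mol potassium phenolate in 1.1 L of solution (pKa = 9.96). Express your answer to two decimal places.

pH = 9.13

pH = pKa + log([A⁻]/[HA]) = 9.96 + log(0.046/0.31)
pH = 9.96 + (-0.829) = 9.13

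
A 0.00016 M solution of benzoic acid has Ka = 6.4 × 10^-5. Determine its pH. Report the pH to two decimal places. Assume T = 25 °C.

C6H5COOH ⇌ C6H5COO- + H+
Let x = [H+] at equilibrium. Ka = x²/(0.00016 − x).
x is not negligible relative to C₀; solve x² + 6.4e-05·x − 1.02e-08 = 0.
x = (−Ka + √(Ka² + 4·Ka·C₀))/2 = 7.41 × 10^-5 M
pH = −log(7.41 × 10^-5) = 4.13

pH = 4.13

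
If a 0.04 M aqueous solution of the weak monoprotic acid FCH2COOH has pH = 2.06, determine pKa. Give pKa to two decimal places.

[H+] = 10^(-2.06) = 8.71 × 10^-3 M
At equilibrium [HA] = 0.04 − 8.71 × 10^-3 = 3.13 × 10^-2 M
Ka = [H+][A-]/[HA] = (8.71 × 10^-3)² / 3.13 × 10^-2 = 2.42 × 10^-3
pKa = -log(2.42 × 10^-3) = 2.62

pKa = 2.62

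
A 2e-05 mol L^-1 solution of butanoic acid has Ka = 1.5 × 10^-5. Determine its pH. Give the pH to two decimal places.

CH3(CH2)2COOH ⇌ CH3(CH2)2COO- + H+
Ka = [H+]²/(2e-05 − [H+]) = 1.5 × 10^-5
The 5% rule fails; solving [H+]² + Ka·[H+] − Ka·C₀ = 0 exactly:
[H+] = [−1.5e-05 + √(1.5e-05² + 1.2e-09)]/2 = 1.14 × 10^-5 M
pH = −log(1.14 × 10^-5) = 4.94

pH = 4.94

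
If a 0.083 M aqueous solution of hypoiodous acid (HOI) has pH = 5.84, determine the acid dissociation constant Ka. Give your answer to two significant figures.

[H+] = 10^(-5.84) = 1.45 × 10^-6 M
At equilibrium [HA] = 0.083 − 1.45 × 10^-6 = 8.30 × 10^-2 M
Ka = [H+][A-]/[HA] = (1.45 × 10^-6)² / 8.30 × 10^-2 = 2.5 × 10^-11

Ka = 2.5 × 10^-11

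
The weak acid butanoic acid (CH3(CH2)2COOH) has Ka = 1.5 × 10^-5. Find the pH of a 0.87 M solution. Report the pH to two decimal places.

pH = 2.44

CH3(CH2)2COOH ⇌ CH3(CH2)2COO- + H+
From the ICE table, Ka = x²/(0.87 − x) = 1.5 × 10^-5.
Neglecting x in the denominator: x = √(1.5 × 10^-5 × 0.87) = 3.61 × 10^-3 M
Check: 0.42% ionized — well under 5%, approximation valid.
pH = −log[H+] = −log(3.61 × 10^-3) = 2.44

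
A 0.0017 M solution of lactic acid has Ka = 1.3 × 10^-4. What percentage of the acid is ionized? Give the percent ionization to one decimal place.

CH3CH(OH)COOH ⇌ CH3CH(OH)COO- + H+; let x = [H+] at equilibrium.
Ka = x²/(C₀ − x); solving the quadratic gives x = 4.10 × 10^-4 M.
Fraction ionized = 4.10 × 10^-4 / 0.0017 = 0.2412 → 24.1%

24.1%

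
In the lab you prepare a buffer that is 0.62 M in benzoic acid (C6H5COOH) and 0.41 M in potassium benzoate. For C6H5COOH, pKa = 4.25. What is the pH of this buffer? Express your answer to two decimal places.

Henderson–Hasselbalch: pH = pKa + log([C6H5COO-]/[C6H5COOH]) = 4.25 + log(0.41/0.62)
pH = 4.25 + (-0.180) = 4.07

pH = 4.07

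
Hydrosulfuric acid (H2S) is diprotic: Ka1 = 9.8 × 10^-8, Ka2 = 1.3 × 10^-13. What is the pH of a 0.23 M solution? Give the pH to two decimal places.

Since Ka1 ≫ Ka2, the first ionization dominates [H+].
Ka1 = x²/(0.23 − x) = 9.8 × 10^-8
x ≈ √(9.8 × 10^-8 × 0.23) = 1.50 × 10^-4 M
pH = −log(1.50 × 10^-4) = 3.82

pH = 3.82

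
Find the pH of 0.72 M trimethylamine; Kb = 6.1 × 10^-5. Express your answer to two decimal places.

pH = 11.82

(CH3)3N + H2O ⇌ (CH3)3NH+ + OH-
From the ICE table, Kb = [OH-]²/(0.72 − [OH-]) = 6.1 × 10^-5.
Neglecting [OH-] in the denominator: [OH-] = √(6.1 × 10^-5 × 0.72) = 6.63 × 10^-3 M
([OH-]/C₀ = 0.92% < 5%, so the approximation holds.)
pOH = −log(6.63 × 10^-3) = 2.18; pH = 14.00 − 2.18 = 11.82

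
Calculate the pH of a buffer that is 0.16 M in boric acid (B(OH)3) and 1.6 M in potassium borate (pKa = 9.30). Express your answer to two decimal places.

pH = pKa + log([A⁻]/[HA]) = 9.30 + log(1.6/0.16)
pH = 9.30 + (+1.000) = 10.30

pH = 10.30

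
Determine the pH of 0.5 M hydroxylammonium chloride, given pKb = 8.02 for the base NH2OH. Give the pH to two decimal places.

NH3OH+ is the conjugate acid of the weak base NH2OH.
Kb = 10^(−8.02) = 9.55 × 10^-9
Ka = Kw/Kb = 1.0×10^-14 / 9.55 × 10^-9 = 1.05 × 10^-6
Ka = [H+]²/(0.5 − [H+]) = 1.05 × 10^-6
Assume [H+] ≪ 0.5: [H+] ≈ √(1.05 × 10^-6 × 0.5) = 7.25 × 10^-4 M
pH = −log[H+] = −log(7.25 × 10^-4) = 3.14

pH = 3.14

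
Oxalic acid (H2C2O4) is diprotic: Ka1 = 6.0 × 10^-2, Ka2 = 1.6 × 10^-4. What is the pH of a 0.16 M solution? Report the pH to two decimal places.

Since Ka1 ≫ Ka2, the first ionization dominates [H+].
Ka1 = x²/(0.16 − x) = 6.0 × 10^-2
Solving the quadratic: x = (−Ka1 + √(Ka1² + 4·Ka1·C₀))/2 = 7.25 × 10^-2 M
pH = −log(7.25 × 10^-2) = 1.14

pH = 1.14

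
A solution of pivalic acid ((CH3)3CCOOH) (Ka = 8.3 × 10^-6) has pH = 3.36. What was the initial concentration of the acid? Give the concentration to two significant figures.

C₀ = 2.3 × 10^-2 M

[H+] = 10^(-3.36) = 4.37 × 10^-4 M = x
Ka = x²/(C₀ − x) ⇒ C₀ = x + x²/Ka
C₀ = 4.37 × 10^-4 + (4.37 × 10^-4)²/(8.3 × 10^-6) = 2.34 × 10^-2 M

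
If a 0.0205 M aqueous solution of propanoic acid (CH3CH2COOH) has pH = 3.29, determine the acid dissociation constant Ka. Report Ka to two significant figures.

Ka = 1.3 × 10^-5

[H+] = 10^(-3.29) = 5.13 × 10^-4 M
At equilibrium [HA] = 0.0205 − 5.13 × 10^-4 = 2.00 × 10^-2 M
Ka = [H+][A-]/[HA] = (5.13 × 10^-4)² / 2.00 × 10^-2 = 1.3 × 10^-5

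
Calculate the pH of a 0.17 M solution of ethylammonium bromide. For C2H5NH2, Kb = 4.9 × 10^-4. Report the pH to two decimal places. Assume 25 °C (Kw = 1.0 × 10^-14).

C2H5NH3+ is the conjugate acid of the weak base C2H5NH2.
Ka = Kw/Kb = 1.0×10^-14 / 4.9 × 10^-4 = 2.04 × 10^-11
From the ICE table, Ka = x²/(0.17 − x) = 2.04 × 10^-11.
Since Ka ≪ C₀, x ≈ √(Ka·C₀) = 1.86 × 10^-6 M.
pH = −log[H+] = −log(1.86 × 10^-6) = 5.73

pH = 5.73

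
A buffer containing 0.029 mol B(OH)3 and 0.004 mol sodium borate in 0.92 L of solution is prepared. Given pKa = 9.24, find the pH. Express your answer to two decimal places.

Henderson–Hasselbalch: pH = pKa + log([B(OH)4-]/[B(OH)3]) = 9.24 + log(0.004/0.029)
pH = 9.24 + (-0.860) = 8.38

pH = 8.38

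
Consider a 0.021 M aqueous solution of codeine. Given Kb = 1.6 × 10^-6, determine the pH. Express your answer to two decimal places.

C18H21NO3 + H2O ⇌ C18H22NO3+ + OH-
Let x = [OH-] at equilibrium. Kb = x²/(0.021 − x).
Since Kb ≪ C₀, x ≈ √(Kb·C₀) = 1.83 × 10^-4 M.
pOH = 3.74, so pH = 14.00 − pOH = 10.26

pH = 10.26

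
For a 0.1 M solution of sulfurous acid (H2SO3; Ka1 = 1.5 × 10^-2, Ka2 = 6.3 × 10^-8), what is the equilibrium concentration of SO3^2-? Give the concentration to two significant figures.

6.3 × 10^-8 M

First ionization gives [H+] ≈ [HSO3-] = 3.19 × 10^-2 M.
Second step: Ka2 = [H+][SO3^2-]/[HSO3-] ≈ [SO3^2-] (since [H+] ≈ [HSO3-]).
So [SO3^2-] ≈ Ka2.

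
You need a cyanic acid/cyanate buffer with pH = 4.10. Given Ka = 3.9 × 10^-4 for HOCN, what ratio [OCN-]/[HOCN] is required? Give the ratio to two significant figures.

pKa = -log(3.9 × 10^-4) = 3.409
pH = pKa + log(r) ⇒ log(r) = 4.10 − 3.409 = +0.691
r = [OCN-]/[HOCN] = 10^(+0.691) = 4.91

ratio = 4.9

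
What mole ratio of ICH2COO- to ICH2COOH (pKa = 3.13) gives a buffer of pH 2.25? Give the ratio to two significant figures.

ratio = 0.13

pH = pKa + log(r) ⇒ log(r) = 2.25 − 3.13 = -0.88
r = [ICH2COO-]/[ICH2COOH] = 10^(-0.88) = 0.132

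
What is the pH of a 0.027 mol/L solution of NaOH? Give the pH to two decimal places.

NaOH is a strong base; [OH-] = 0.027 M.
pOH = -log(0.027) = 1.57
pH = 14.00 - 1.57 = 12.43

pH = 12.43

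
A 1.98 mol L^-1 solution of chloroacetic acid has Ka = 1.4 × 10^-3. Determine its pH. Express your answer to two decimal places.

ClCH2COOH ⇌ ClCH2COO- + H+
Ka = x²/(1.98 − x) = 1.4 × 10^-3
Neglecting x in the denominator: x = √(1.4 × 10^-3 × 1.98) = 5.26 × 10^-2 M
Check: 2.7% ionized — well under 5%, approximation valid.
pH = −log(5.26 × 10^-2) = 1.28

pH = 1.28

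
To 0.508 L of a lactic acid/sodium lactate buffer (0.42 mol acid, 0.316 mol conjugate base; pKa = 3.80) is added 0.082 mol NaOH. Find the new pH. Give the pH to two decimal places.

After neutralization: n(CH3CH(OH)COOH) = 0.338 mol, n(CH3CH(OH)COO-) = 0.398 mol.
Henderson–Hasselbalch with mole ratio 0.398/0.338: pH = 3.80 + (+0.071)

pH = 3.87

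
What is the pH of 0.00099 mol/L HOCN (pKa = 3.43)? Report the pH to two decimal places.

HOCN ⇌ OCN- + H+
Ka = 10^(−3.43) = 3.72 × 10^-4
From the ICE table, Ka = [H+]²/(0.00099 − [H+]) = 3.72 × 10^-4.
[H+] is not negligible relative to C₀; solve [H+]² + 0.000372·[H+] − 3.68e-07 = 0.
[H+] = [−0.000372 + √(0.000372² + 1.47e-06)]/2 = 4.49 × 10^-4 M
pH = −log(4.49 × 10^-4) = 3.35

pH = 3.35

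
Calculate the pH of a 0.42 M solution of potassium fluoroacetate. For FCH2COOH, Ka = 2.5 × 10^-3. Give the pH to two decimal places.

pH = 8.11

FCH2COO- is the conjugate base of the weak acid FCH2COOH.
Kb = Kw/Ka = 1.0×10^-14 / 2.5 × 10^-3 = 4.00 × 10^-12
Let x = [OH-] at equilibrium. Kb = x²/(0.42 − x).
Neglecting x in the denominator: x = √(4.00 × 10^-12 × 0.42) = 1.30 × 10^-6 M
Check: 0.00031% ionized — well under 5%, approximation valid.
pOH = 5.89, so pH = 14.00 − pOH = 8.11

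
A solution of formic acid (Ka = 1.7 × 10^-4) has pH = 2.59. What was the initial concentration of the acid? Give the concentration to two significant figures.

[H+] = 10^(-2.59) = 2.57 × 10^-3 M = x
Ka = x²/(C₀ − x) ⇒ C₀ = x + x²/Ka
C₀ = 2.57 × 10^-3 + (2.57 × 10^-3)²/(1.7 × 10^-4) = 4.14 × 10^-2 M

C₀ = 4.1 × 10^-2 M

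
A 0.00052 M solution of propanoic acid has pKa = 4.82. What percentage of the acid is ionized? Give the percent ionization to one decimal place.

CH3CH2COOH ⇌ CH3CH2COO- + H+; let x = [H+] at equilibrium.
Ka = 10^(−4.82) = 1.51 × 10^-5
Ka = x²/(C₀ − x); solving the quadratic gives x = 8.14 × 10^-5 M.
% ionization = x/C₀ × 100% = 8.14 × 10^-5/0.00052 × 100% = 15.7%

15.7%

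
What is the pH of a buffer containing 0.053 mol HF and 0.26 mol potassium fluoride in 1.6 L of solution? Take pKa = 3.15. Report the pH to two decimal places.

pH = 3.84

Using pH = pKa + log([base]/[acid]) with [base]/[acid] = 0.26/0.053:
pH = 3.15 + (+0.691) = 3.84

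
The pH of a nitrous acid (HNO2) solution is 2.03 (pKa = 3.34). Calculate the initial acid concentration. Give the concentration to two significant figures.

C₀ = 2.0 × 10^-1 M

[H+] = 10^(-2.03) = 9.33 × 10^-3 M = x
Ka = 10^(−3.34) = 4.57 × 10^-4
Ka = x²/(C₀ − x) ⇒ C₀ = x + x²/Ka
C₀ = 9.33 × 10^-3 + (9.33 × 10^-3)²/(4.57 × 10^-4) = 2.00 × 10^-1 M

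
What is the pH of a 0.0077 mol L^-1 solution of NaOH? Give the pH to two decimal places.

NaOH is a strong base; [OH-] = 0.0077 M.
pOH = -log(0.0077) = 2.11
pH = 14.00 - 2.11 = 11.89

pH = 11.89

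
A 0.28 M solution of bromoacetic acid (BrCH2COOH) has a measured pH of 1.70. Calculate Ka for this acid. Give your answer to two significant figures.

[H+] = 10^(-1.70) = 2.00 × 10^-2 M
At equilibrium [HA] = 0.28 − 2.00 × 10^-2 = 2.60 × 10^-1 M
Ka = [H+][A-]/[HA] = (2.00 × 10^-2)² / 2.60 × 10^-1 = 1.5 × 10^-3

Ka = 1.5 × 10^-3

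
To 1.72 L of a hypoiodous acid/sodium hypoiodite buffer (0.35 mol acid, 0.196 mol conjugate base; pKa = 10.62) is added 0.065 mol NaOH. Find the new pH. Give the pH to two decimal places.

pH = 10.58

OH- converts HOI to OI-: HOI → 0.285 mol, OI- → 0.261 mol.
pH = pKa + log([A⁻]/[HA]) = 10.62 + log(0.261/0.285) = 10.62 -0.038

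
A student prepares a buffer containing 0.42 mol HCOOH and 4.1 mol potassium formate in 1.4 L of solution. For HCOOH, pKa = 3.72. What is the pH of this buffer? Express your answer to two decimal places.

pH = 4.71

pH = pKa + log([A⁻]/[HA]) = 3.72 + log(4.1/0.42)
pH = 3.72 + (+0.990) = 4.71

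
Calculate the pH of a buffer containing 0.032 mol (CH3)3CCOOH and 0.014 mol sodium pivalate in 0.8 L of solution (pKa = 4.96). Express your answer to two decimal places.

pH = pKa + log([A⁻]/[HA]) = 4.96 + log(0.014/0.032)
pH = 4.96 + (-0.359) = 4.60

pH = 4.60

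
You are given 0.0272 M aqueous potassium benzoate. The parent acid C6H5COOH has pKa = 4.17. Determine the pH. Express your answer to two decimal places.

pH = 8.30

C6H5COO- is the conjugate base of the weak acid C6H5COOH.
Ka = 10^(−4.17) = 6.76 × 10^-5
Kb = Kw/Ka = 1.0×10^-14 / 6.76 × 10^-5 = 1.48 × 10^-10
Let x = [OH-] at equilibrium. Kb = x²/(0.0272 − x).
Since Kb ≪ C₀, x ≈ √(Kb·C₀) = 2.01 × 10^-6 M.
(x/C₀ = 0.0074% < 5%, so the approximation holds.)
pOH = 5.70, so pH = 14.00 − pOH = 8.30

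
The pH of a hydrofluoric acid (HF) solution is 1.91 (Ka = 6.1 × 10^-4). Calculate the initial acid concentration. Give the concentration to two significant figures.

[H+] = 10^(-1.91) = 1.23 × 10^-2 M = x
Ka = x²/(C₀ − x) ⇒ C₀ = x + x²/Ka
C₀ = 1.23 × 10^-2 + (1.23 × 10^-2)²/(6.1 × 10^-4) = 2.60 × 10^-1 M

C₀ = 2.6 × 10^-1 M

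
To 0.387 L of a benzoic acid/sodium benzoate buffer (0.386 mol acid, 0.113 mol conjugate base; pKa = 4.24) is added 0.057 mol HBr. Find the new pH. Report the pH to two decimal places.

Added H+ converts C6H5COO- to C6H5COOH: C6H5COOH → 0.443 mol, C6H5COO- → 0.056 mol.
pH = pKa + log(n_C6H5COO-/n_C6H5COOH) = 4.24 + log(0.056/0.443) = 4.24 + (-0.898)

pH = 3.34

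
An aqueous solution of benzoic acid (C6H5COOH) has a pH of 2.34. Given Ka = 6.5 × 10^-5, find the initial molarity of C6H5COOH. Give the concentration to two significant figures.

[H+] = 10^(-2.34) = 4.57 × 10^-3 M = x
Ka = x²/(C₀ − x) ⇒ C₀ = x + x²/Ka
C₀ = 4.57 × 10^-3 + (4.57 × 10^-3)²/(6.5 × 10^-5) = 3.26 × 10^-1 M

C₀ = 3.3 × 10^-1 M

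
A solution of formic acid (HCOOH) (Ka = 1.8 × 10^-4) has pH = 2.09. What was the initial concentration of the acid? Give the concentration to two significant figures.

C₀ = 3.8 × 10^-1 M

[H+] = 10^(-2.09) = 8.13 × 10^-3 M = x
Ka = x²/(C₀ − x) ⇒ C₀ = x + x²/Ka
C₀ = 8.13 × 10^-3 + (8.13 × 10^-3)²/(1.8 × 10^-4) = 3.75 × 10^-1 M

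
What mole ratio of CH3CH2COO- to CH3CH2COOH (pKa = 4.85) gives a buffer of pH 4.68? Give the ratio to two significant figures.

ratio = 0.68

pH = pKa + log(r) ⇒ log(r) = 4.68 − 4.85 = -0.17
r = [CH3CH2COO-]/[CH3CH2COOH] = 10^(-0.17) = 0.676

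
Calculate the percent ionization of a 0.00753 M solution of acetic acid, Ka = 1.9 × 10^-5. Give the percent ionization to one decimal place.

4.9%

CH3COOH ⇌ CH3COO- + H+; let x = [H+] at equilibrium.
Solve x² + 1.9e-05x − 1.43e-07 = 0 → x = 3.69 × 10^-4 M
% ionization = x/C₀ × 100% = 3.69 × 10^-4/0.00753 × 100% = 4.9%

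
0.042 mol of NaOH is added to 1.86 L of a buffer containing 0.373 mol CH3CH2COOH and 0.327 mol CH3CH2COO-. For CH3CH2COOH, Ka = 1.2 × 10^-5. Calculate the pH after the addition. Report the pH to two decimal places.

pH = 4.97

OH- converts CH3CH2COOH to CH3CH2COO-: CH3CH2COOH → 0.331 mol, CH3CH2COO- → 0.369 mol.
pKa = −log(1.2 × 10^-5) = 4.921
pH = pKa + log(n_CH3CH2COO-/n_CH3CH2COOH) = 4.921 + log(0.369/0.331) = 4.921 + (+0.047)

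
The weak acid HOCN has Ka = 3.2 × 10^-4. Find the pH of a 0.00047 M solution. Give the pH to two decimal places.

pH = 3.59

HOCN ⇌ OCN- + H+
Ka = [H+]²/(0.00047 − [H+]) = 3.2 × 10^-4
[H+] is not negligible relative to C₀; solve [H+]² + 0.00032·[H+] − 1.5e-07 = 0.
[H+] = [−0.00032 + √(0.00032² + 6.02e-07)]/2 = 2.60 × 10^-4 M
pH = −log[H+] = −log(2.60 × 10^-4) = 3.59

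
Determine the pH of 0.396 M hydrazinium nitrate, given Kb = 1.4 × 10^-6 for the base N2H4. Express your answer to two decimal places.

N2H5+ is the conjugate acid of the weak base N2H4.
Ka = Kw/Kb = 1.0×10^-14 / 1.4 × 10^-6 = 7.14 × 10^-9
Ka = [H+]²/(0.396 − [H+]) = 7.14 × 10^-9
Since Ka ≪ C₀, [H+] ≈ √(Ka·C₀) = 5.32 × 10^-5 M.
pH = −log[H+] = −log(5.32 × 10^-5) = 4.27

pH = 4.27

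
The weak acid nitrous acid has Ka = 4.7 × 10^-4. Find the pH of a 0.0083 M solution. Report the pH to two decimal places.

HNO2 ⇌ NO2- + H+
From the ICE table, Ka = [H+]²/(0.0083 − [H+]) = 4.7 × 10^-4.
Here C₀/Ka ≈ 17.7, so the small-[H+] approximation fails. Use the quadratic:
[H+] = (−Ka + √(Ka² + 4·Ka·C₀))/2 = 1.75 × 10^-3 M
pH = −log[H+] = −log(1.75 × 10^-3) = 2.76

pH = 2.76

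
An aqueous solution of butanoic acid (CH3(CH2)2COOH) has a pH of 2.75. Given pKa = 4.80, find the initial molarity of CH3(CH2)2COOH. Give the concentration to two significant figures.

[H+] = 10^(-2.75) = 1.78 × 10^-3 M = x
Ka = 10^(−4.80) = 1.58 × 10^-5
Ka = x²/(C₀ − x) ⇒ C₀ = x + x²/Ka
C₀ = 1.78 × 10^-3 + (1.78 × 10^-3)²/(1.58 × 10^-5) = 2.02 × 10^-1 M

C₀ = 2.0 × 10^-1 M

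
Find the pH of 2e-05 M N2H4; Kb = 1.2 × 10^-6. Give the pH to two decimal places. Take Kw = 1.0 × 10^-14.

N2H4 + H2O ⇌ N2H5+ + OH-
Kb = x²/(2e-05 − x) = 1.2 × 10^-6
x is not negligible relative to C₀; solve x² + 1.2e-06·x − 2.4e-11 = 0.
x = (−Kb + √(Kb² + 4·Kb·C₀))/2 = 4.34 × 10^-6 M
pOH = −log(4.34 × 10^-6) = 5.36; pH = 14.00 − 5.36 = 8.64

pH = 8.64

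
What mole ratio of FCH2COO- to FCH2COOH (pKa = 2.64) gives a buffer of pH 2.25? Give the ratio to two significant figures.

pH = pKa + log(r) ⇒ log(r) = 2.25 − 2.64 = -0.39
r = [FCH2COO-]/[FCH2COOH] = 10^(-0.39) = 0.407

ratio = 0.41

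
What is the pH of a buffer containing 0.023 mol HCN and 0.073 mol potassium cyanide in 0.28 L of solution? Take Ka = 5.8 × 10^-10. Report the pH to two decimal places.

pKa = −log(5.8 × 10^-10) = 9.237
Henderson–Hasselbalch: pH = pKa + log([CN-]/[HCN]) = 9.237 + log(0.073/0.023)
pH = 9.237 + (+0.502) = 9.74

pH = 9.74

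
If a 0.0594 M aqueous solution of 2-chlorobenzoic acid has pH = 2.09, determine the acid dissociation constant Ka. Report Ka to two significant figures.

Ka = 1.3 × 10^-3

[H+] = 10^(-2.09) = 8.13 × 10^-3 M
At equilibrium [HA] = 0.0594 − 8.13 × 10^-3 = 5.13 × 10^-2 M
Ka = [H+][A-]/[HA] = (8.13 × 10^-3)² / 5.13 × 10^-2 = 1.3 × 10^-3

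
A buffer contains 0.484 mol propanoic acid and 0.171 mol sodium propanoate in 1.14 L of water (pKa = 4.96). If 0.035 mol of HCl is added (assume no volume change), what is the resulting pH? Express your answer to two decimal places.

Added H+ converts CH3CH2COO- to CH3CH2COOH: CH3CH2COOH → 0.519 mol, CH3CH2COO- → 0.136 mol.
Henderson–Hasselbalch with mole ratio 0.136/0.519: pH = 4.96 + (-0.582)

pH = 4.38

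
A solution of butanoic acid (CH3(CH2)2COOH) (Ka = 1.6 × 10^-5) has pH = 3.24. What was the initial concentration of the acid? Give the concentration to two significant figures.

C₀ = 2.1 × 10^-2 M

[H+] = 10^(-3.24) = 5.75 × 10^-4 M = x
Ka = x²/(C₀ − x) ⇒ C₀ = x + x²/Ka
C₀ = 5.75 × 10^-4 + (5.75 × 10^-4)²/(1.6 × 10^-5) = 2.12 × 10^-2 M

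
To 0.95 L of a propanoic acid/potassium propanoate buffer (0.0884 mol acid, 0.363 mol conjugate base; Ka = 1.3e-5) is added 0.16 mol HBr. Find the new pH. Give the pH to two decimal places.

pH = 4.80

After neutralization: n(CH3CH2COOH) = 0.248 mol, n(CH3CH2COO-) = 0.203 mol.
pKa = −log(1.3 × 10^-5) = 4.886
pH = pKa + log(n_CH3CH2COO-/n_CH3CH2COOH) = 4.886 + log(0.203/0.248) = 4.886 + (-0.087)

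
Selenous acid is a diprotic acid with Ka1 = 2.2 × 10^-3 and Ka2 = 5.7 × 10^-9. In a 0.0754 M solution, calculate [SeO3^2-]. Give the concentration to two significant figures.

First ionization gives [H+] ≈ [HSeO3-] = 1.18 × 10^-2 M.
Second step: Ka2 = [H+][SeO3^2-]/[HSeO3-] ≈ [SeO3^2-] (since [H+] ≈ [HSeO3-]).
So [SeO3^2-] ≈ Ka2.

5.7 × 10^-9 M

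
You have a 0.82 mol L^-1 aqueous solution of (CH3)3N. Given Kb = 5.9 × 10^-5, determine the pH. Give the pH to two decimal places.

pH = 11.84

(CH3)3N + H2O ⇌ (CH3)3NH+ + OH-
Kb = x²/(0.82 − x) = 5.9 × 10^-5
Since Kb ≪ C₀, x ≈ √(Kb·C₀) = 6.96 × 10^-3 M.
(x/C₀ = 0.85% < 5%, so the approximation holds.)
pOH = −log(6.96 × 10^-3) = 2.16; pH = 14.00 − 2.16 = 11.84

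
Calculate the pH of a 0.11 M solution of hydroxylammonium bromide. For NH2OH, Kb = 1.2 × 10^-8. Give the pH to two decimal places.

NH3OH+ is the conjugate acid of the weak base NH2OH.
Ka = Kw/Kb = 1.0×10^-14 / 1.2 × 10^-8 = 8.33 × 10^-7
Ka = x²/(0.11 − x) = 8.33 × 10^-7
Assume x ≪ 0.11: x ≈ √(8.33 × 10^-7 × 0.11) = 3.03 × 10^-4 M
(x/C₀ = 0.28% < 5%, so the approximation holds.)
pH = −log[H+] = −log(3.03 × 10^-4) = 3.52

pH = 3.52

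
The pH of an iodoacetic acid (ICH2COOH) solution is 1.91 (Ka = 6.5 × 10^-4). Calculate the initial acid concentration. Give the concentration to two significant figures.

C₀ = 2.5 × 10^-1 M

[H+] = 10^(-1.91) = 1.23 × 10^-2 M = x
Ka = x²/(C₀ − x) ⇒ C₀ = x + x²/Ka
C₀ = 1.23 × 10^-2 + (1.23 × 10^-2)²/(6.5 × 10^-4) = 2.45 × 10^-1 M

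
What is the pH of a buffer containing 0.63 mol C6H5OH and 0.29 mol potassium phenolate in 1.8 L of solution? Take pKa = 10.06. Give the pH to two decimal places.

Henderson–Hasselbalch: pH = pKa + log([C6H5O-]/[C6H5OH]) = 10.06 + log(0.29/0.63)
pH = 10.06 + (-0.337) = 9.72

pH = 9.72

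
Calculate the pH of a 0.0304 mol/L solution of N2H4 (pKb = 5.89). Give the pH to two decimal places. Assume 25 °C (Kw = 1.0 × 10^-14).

pH = 10.30

N2H4 + H2O ⇌ N2H5+ + OH-
Kb = 10^(−5.89) = 1.29 × 10^-6
From the ICE table, Kb = x²/(0.0304 − x) = 1.29 × 10^-6.
Since Kb ≪ C₀, x ≈ √(Kb·C₀) = 1.98 × 10^-4 M.
pOH = −log(1.98 × 10^-4) = 3.70; pH = 14.00 − 3.70 = 10.30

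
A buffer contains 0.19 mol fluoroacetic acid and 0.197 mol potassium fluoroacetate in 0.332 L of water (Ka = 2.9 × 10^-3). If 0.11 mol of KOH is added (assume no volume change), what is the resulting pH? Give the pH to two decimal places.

pH = 3.12

OH- converts FCH2COOH to FCH2COO-: FCH2COOH → 0.08 mol, FCH2COO- → 0.307 mol.
pKa = −log(2.9 × 10^-3) = 2.538
pH = pKa + log([A⁻]/[HA]) = 2.538 + log(0.307/0.08) = 2.538 +0.584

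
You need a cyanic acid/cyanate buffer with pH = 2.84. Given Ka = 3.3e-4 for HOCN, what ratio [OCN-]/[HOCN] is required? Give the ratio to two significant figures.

ratio = 0.23

pKa = -log(3.3 × 10^-4) = 3.481
pH = pKa + log(r) ⇒ log(r) = 2.84 − 3.481 = -0.641
r = [OCN-]/[HOCN] = 10^(-0.641) = 0.229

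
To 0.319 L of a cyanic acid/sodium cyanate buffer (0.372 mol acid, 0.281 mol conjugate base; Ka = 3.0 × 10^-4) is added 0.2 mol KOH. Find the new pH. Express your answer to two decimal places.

pH = 3.97

OH- converts HOCN to OCN-: HOCN → 0.172 mol, OCN- → 0.481 mol.
pKa = −log(3.0 × 10^-4) = 3.523
pH = pKa + log([A⁻]/[HA]) = 3.523 + log(0.481/0.172) = 3.523 +0.447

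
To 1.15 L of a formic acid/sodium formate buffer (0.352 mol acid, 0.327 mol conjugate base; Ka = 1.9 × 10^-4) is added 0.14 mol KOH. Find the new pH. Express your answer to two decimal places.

pH = 4.06

OH- converts HCOOH to HCOO-: HCOOH → 0.212 mol, HCOO- → 0.467 mol.
pKa = −log(1.9 × 10^-4) = 3.721
Henderson–Hasselbalch with mole ratio 0.467/0.212: pH = 3.721 + (+0.343)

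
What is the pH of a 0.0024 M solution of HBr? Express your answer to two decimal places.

pH = 2.62

HBr is a strong acid and dissociates completely, so [H+] = 0.0024 M.
pH = -log(0.0024) = 2.62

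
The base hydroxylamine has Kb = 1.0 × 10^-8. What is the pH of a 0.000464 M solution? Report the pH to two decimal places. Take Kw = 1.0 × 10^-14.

pH = 8.33

NH2OH + H2O ⇌ NH3OH+ + OH-
From the ICE table, Kb = x²/(0.000464 − x) = 1.0 × 10^-8.
Neglecting x in the denominator: x = √(1.0 × 10^-8 × 0.000464) = 2.15 × 10^-6 M
Check: 0.46% ionized — well under 5%, approximation valid.
pOH = −log(2.15 × 10^-6) = 5.67; pH = 14.00 − 5.67 = 8.33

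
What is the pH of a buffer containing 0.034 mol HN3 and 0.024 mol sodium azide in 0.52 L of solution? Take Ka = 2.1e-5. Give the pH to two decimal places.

pH = 4.53

pKa = −log(2.1 × 10^-5) = 4.678
Using pH = pKa + log([base]/[acid]) with [base]/[acid] = 0.024/0.034:
pH = 4.678 + (-0.151) = 4.53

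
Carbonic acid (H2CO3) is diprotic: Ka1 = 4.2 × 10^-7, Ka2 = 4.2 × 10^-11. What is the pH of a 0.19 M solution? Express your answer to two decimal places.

Since Ka1 ≫ Ka2, the first ionization dominates [H+].
Ka1 = x²/(0.19 − x) = 4.2 × 10^-7
x ≈ √(4.2 × 10^-7 × 0.19) = 2.82 × 10^-4 M
pH = −log(2.82 × 10^-4) = 3.55

pH = 3.55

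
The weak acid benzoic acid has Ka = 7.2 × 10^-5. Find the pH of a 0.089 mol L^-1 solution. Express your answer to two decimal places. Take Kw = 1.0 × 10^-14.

C6H5COOH ⇌ C6H5COO- + H+
From the ICE table, Ka = x²/(0.089 − x) = 7.2 × 10^-5.
Assume x ≪ 0.089: x ≈ √(7.2 × 10^-5 × 0.089) = 2.53 × 10^-3 M
Check: 2.8% ionized — well under 5%, approximation valid.
pH = −log(2.53 × 10^-3) = 2.60

pH = 2.60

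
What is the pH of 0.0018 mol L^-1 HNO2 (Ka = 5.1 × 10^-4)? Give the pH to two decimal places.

pH = 3.13

HNO2 ⇌ NO2- + H+
Ka = [H+]²/(0.0018 − [H+]) = 5.1 × 10^-4
Here C₀/Ka ≈ 3.53, so the small-[H+] approximation fails. Use the quadratic:
[H+] = (−Ka + √(Ka² + 4·Ka·C₀))/2 = 7.36 × 10^-4 M
pH = −log(7.36 × 10^-4) = 3.13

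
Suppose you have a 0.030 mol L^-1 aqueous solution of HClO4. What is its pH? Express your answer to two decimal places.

HClO4 is a strong acid and dissociates completely, so [H+] = 0.030 M.
pH = -log(0.03) = 1.52

pH = 1.52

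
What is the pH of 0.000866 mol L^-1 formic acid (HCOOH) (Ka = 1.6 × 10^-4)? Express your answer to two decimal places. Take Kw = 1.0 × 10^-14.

HCOOH ⇌ HCOO- + H+
From the ICE table, Ka = x²/(0.000866 − x) = 1.6 × 10^-4.
Here C₀/Ka ≈ 5.41, so the small-x approximation fails. Use the quadratic:
x = (−Ka + √(Ka² + 4·Ka·C₀))/2 = 3.01 × 10^-4 M
pH = −log(3.01 × 10^-4) = 3.52

pH = 3.52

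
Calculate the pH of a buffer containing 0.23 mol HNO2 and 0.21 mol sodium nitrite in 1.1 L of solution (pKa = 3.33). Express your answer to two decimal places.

pH = 3.29

Using pH = pKa + log([base]/[acid]) with [base]/[acid] = 0.21/0.23:
pH = 3.33 + (-0.040) = 3.29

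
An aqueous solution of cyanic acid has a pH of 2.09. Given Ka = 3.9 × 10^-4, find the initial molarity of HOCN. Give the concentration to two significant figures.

C₀ = 1.8 × 10^-1 M

[H+] = 10^(-2.09) = 8.13 × 10^-3 M = x
Ka = x²/(C₀ − x) ⇒ C₀ = x + x²/Ka
C₀ = 8.13 × 10^-3 + (8.13 × 10^-3)²/(3.9 × 10^-4) = 1.78 × 10^-1 M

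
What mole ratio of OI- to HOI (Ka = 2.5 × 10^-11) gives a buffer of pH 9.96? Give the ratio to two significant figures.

ratio = 0.23

pKa = -log(2.5 × 10^-11) = 10.602
pH = pKa + log(r) ⇒ log(r) = 9.96 − 10.602 = -0.642
r = [OI-]/[HOI] = 10^(-0.642) = 0.228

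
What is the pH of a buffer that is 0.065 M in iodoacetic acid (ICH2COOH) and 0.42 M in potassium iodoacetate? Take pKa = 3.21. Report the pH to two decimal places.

pH = pKa + log([A⁻]/[HA]) = 3.21 + log(0.42/0.065)
pH = 3.21 + (+0.810) = 4.02

pH = 4.02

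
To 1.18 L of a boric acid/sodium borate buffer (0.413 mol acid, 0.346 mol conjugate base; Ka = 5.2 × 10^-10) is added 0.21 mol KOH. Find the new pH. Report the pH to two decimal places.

pH = 9.72

OH- converts B(OH)3 to B(OH)4-: B(OH)3 → 0.203 mol, B(OH)4- → 0.556 mol.
pKa = −log(5.2 × 10^-10) = 9.284
pH = pKa + log(n_B(OH)4-/n_B(OH)3) = 9.284 + log(0.556/0.203) = 9.284 + (+0.438)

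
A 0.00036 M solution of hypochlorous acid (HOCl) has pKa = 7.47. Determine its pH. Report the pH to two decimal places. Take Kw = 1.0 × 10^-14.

pH = 5.46

HOCl ⇌ OCl- + H+
Ka = 10^(−7.47) = 3.39 × 10^-8
Ka = [H+]²/(0.00036 − [H+]) = 3.39 × 10^-8
Neglecting [H+] in the denominator: [H+] = √(3.39 × 10^-8 × 0.00036) = 3.49 × 10^-6 M
Check: 0.97% ionized — well under 5%, approximation valid.
pH = −log[H+] = −log(3.49 × 10^-6) = 5.46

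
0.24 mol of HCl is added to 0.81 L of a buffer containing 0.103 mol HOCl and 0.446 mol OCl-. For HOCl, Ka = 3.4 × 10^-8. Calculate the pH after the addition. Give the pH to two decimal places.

pH = 7.25

Added H+ converts OCl- to HOCl: HOCl → 0.343 mol, OCl- → 0.206 mol.
pKa = −log(3.4 × 10^-8) = 7.469
pH = pKa + log([A⁻]/[HA]) = 7.469 + log(0.206/0.343) = 7.469 -0.221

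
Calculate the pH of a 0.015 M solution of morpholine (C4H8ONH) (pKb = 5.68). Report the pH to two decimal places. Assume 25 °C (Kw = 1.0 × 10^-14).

pH = 10.25

C4H8ONH + H2O ⇌ C4H8ONH2+ + OH-
Kb = 10^(−5.68) = 2.09 × 10^-6
Kb = x²/(0.015 − x) = 2.09 × 10^-6
Assume x ≪ 0.015: x ≈ √(2.09 × 10^-6 × 0.015) = 1.77 × 10^-4 M
pOH = −log(1.77 × 10^-4) = 3.75; pH = 14.00 − 3.75 = 10.25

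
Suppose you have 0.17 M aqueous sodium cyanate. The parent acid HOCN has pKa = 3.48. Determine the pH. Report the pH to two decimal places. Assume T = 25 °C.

pH = 8.36

OCN- is the conjugate base of the weak acid HOCN.
Ka = 10^(−3.48) = 3.31 × 10^-4
Kb = Kw/Ka = 1.0×10^-14 / 3.31 × 10^-4 = 3.02 × 10^-11
Kb = x²/(0.17 − x) = 3.02 × 10^-11
Neglecting x in the denominator: x = √(3.02 × 10^-11 × 0.17) = 2.27 × 10^-6 M
(x/C₀ = 0.0013% < 5%, so the approximation holds.)
pOH = 5.64, so pH = 14.00 − pOH = 8.36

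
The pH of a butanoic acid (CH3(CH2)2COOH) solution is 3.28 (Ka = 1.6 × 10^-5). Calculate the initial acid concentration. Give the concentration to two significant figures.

C₀ = 1.8 × 10^-2 M

[H+] = 10^(-3.28) = 5.25 × 10^-4 M = x
Ka = x²/(C₀ − x) ⇒ C₀ = x + x²/Ka
C₀ = 5.25 × 10^-4 + (5.25 × 10^-4)²/(1.6 × 10^-5) = 1.78 × 10^-2 M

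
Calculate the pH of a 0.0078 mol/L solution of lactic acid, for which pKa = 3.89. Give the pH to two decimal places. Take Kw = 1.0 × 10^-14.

pH = 3.03

CH3CH(OH)COOH ⇌ CH3CH(OH)COO- + H+
Ka = 10^(−3.89) = 1.29 × 10^-4
Ka = [H+]²/(0.0078 − [H+]) = 1.29 × 10^-4
The 5% rule fails; solving [H+]² + Ka·[H+] − Ka·C₀ = 0 exactly:
[H+] = [−0.000129 + √(0.000129² + 4.02e-06)]/2 = 9.41 × 10^-4 M
pH = −log[H+] = −log(9.41 × 10^-4) = 3.03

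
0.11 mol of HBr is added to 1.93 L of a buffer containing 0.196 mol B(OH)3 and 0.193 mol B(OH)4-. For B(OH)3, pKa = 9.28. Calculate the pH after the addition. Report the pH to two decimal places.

pH = 8.71

After neutralization: n(B(OH)3) = 0.306 mol, n(B(OH)4-) = 0.083 mol.
Henderson–Hasselbalch with mole ratio 0.083/0.306: pH = 9.28 + (-0.567)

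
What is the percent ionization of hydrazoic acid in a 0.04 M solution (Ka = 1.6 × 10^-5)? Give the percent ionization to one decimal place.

2.0%

HN3 ⇌ N3- + H+; let x = [H+] at equilibrium.
x ≈ √(Ka·C₀) = √(1.6 × 10^-5 × 0.04) = 8.00 × 10^-4 M
% ionization = x/C₀ × 100% = 8.00 × 10^-4/0.04 × 100% = 2.0%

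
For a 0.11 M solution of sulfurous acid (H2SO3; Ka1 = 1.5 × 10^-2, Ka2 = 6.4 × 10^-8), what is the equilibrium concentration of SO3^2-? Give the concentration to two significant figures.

6.4 × 10^-8 M

First ionization gives [H+] ≈ [HSO3-] = 3.38 × 10^-2 M.
Second step: Ka2 = [H+][SO3^2-]/[HSO3-] ≈ [SO3^2-] (since [H+] ≈ [HSO3-]).
So [SO3^2-] ≈ Ka2.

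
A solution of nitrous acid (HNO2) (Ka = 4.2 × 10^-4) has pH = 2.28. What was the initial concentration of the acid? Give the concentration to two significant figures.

[H+] = 10^(-2.28) = 5.25 × 10^-3 M = x
Ka = x²/(C₀ − x) ⇒ C₀ = x + x²/Ka
C₀ = 5.25 × 10^-3 + (5.25 × 10^-3)²/(4.2 × 10^-4) = 7.09 × 10^-2 M

C₀ = 7.1 × 10^-2 M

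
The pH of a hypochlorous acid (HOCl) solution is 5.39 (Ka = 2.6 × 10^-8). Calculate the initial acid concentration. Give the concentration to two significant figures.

C₀ = 6.4 × 10^-4 M

[H+] = 10^(-5.39) = 4.07 × 10^-6 M = x
Ka = x²/(C₀ − x) ⇒ C₀ = x + x²/Ka
C₀ = 4.07 × 10^-6 + (4.07 × 10^-6)²/(2.6 × 10^-8) = 6.41 × 10^-4 M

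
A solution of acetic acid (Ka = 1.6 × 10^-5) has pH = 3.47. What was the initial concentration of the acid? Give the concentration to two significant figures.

C₀ = 7.5 × 10^-3 M

[H+] = 10^(-3.47) = 3.39 × 10^-4 M = x
Ka = x²/(C₀ − x) ⇒ C₀ = x + x²/Ka
C₀ = 3.39 × 10^-4 + (3.39 × 10^-4)²/(1.6 × 10^-5) = 7.52 × 10^-3 M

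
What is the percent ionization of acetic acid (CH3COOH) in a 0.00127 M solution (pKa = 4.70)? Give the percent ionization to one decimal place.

CH3COOH ⇌ CH3COO- + H+; let x = [H+] at equilibrium.
Ka = 10^(−4.70) = 2.00 × 10^-5
Ka = x²/(C₀ − x); solving the quadratic gives x = 1.50 × 10^-4 M.
Fraction ionized = 1.50 × 10^-4 / 0.00127 = 0.1181 → 11.8%

11.8%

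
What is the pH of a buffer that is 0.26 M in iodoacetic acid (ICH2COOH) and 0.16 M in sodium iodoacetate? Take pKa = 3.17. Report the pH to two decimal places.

pH = 2.96

pH = pKa + log([A⁻]/[HA]) = 3.17 + log(0.16/0.26)
pH = 3.17 + (-0.211) = 2.96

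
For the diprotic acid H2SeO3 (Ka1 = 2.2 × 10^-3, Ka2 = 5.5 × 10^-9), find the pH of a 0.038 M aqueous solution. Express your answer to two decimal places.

pH = 2.09

Since Ka1 ≫ Ka2, the first ionization dominates [H+].
Ka1 = x²/(0.038 − x) = 2.2 × 10^-3
Solving the quadratic: x = (−Ka1 + √(Ka1² + 4·Ka1·C₀))/2 = 8.11 × 10^-3 M
pH = −log(8.11 × 10^-3) = 2.09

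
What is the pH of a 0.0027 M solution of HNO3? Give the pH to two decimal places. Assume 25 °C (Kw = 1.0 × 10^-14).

HNO3 is a strong acid and dissociates completely, so [H+] = 0.0027 M.
pH = -log(0.0027) = 2.57

pH = 2.57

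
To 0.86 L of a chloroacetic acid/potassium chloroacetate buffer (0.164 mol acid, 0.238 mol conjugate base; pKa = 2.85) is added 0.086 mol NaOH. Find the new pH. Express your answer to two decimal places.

pH = 3.47

OH- converts ClCH2COOH to ClCH2COO-: ClCH2COOH → 0.078 mol, ClCH2COO- → 0.324 mol.
Henderson–Hasselbalch with mole ratio 0.324/0.078: pH = 2.85 + (+0.618)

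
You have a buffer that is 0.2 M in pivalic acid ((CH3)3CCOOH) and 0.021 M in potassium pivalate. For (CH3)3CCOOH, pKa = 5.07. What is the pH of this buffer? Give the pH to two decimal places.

Henderson–Hasselbalch: pH = pKa + log([(CH3)3CCOO-]/[(CH3)3CCOOH]) = 5.07 + log(0.021/0.2)
pH = 5.07 + (-0.979) = 4.09

pH = 4.09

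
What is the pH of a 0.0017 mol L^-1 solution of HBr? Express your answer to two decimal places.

pH = 2.77

HBr is a strong acid and dissociates completely, so [H+] = 0.0017 M.
pH = -log(0.0017) = 2.77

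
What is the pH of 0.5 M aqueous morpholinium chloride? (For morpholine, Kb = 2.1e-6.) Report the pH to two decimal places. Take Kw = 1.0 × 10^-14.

C4H8ONH2+ is the conjugate acid of the weak base C4H8ONH.
Ka = Kw/Kb = 1.0×10^-14 / 2.1 × 10^-6 = 4.76 × 10^-9
From the ICE table, Ka = [H+]²/(0.5 − [H+]) = 4.76 × 10^-9.
Since Ka ≪ C₀, [H+] ≈ √(Ka·C₀) = 4.88 × 10^-5 M.
pH = −log[H+] = −log(4.88 × 10^-5) = 4.31

pH = 4.31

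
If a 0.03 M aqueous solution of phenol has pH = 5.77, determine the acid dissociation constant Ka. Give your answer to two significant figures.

Ka = 9.6 × 10^-11

[H+] = 10^(-5.77) = 1.70 × 10^-6 M
At equilibrium [HA] = 0.03 − 1.70 × 10^-6 = 3.00 × 10^-2 M
Ka = [H+][A-]/[HA] = (1.70 × 10^-6)² / 3.00 × 10^-2 = 9.6 × 10^-11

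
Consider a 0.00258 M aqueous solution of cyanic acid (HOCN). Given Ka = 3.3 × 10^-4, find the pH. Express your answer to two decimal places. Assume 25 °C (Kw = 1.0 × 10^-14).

pH = 3.11

HOCN ⇌ OCN- + H+
Ka = [H+]²/(0.00258 − [H+]) = 3.3 × 10^-4
The 5% rule fails; solving [H+]² + Ka·[H+] − Ka·C₀ = 0 exactly:
[H+] = [−0.00033 + √(0.00033² + 3.41e-06)]/2 = 7.72 × 10^-4 M
pH = −log[H+] = −log(7.72 × 10^-4) = 3.11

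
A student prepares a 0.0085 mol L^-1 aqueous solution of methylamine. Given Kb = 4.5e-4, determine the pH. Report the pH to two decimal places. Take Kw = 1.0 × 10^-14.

pH = 11.24

CH3NH2 + H2O ⇌ CH3NH3+ + OH-
Kb = x²/(0.0085 − x) = 4.5 × 10^-4
Here C₀/Kb ≈ 18.9, so the small-x approximation fails. Use the quadratic:
x = (−Kb + √(Kb² + 4·Kb·C₀))/2 = 1.74 × 10^-3 M
pOH = −log(1.74 × 10^-3) = 2.76; pH = 14.00 − 2.76 = 11.24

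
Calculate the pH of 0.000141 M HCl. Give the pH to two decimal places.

HCl is a strong acid and dissociates completely, so [H+] = 0.000141 M.
pH = -log(0.000141) = 3.85

pH = 3.85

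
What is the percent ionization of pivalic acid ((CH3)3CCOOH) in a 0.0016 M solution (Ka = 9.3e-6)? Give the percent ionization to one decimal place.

(CH3)3CCOOH ⇌ (CH3)3CCOO- + H+; let x = [H+] at equilibrium.
Solve x² + 9.3e-06x − 1.49e-08 = 0 → x = 1.17 × 10^-4 M
% ionization = x/C₀ × 100% = 1.17 × 10^-4/0.0016 × 100% = 7.3%

7.3%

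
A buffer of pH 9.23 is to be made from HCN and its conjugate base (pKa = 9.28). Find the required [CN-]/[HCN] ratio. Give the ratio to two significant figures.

ratio = 0.89

pH = pKa + log(r) ⇒ log(r) = 9.23 − 9.28 = -0.05
r = [CN-]/[HCN] = 10^(-0.05) = 0.891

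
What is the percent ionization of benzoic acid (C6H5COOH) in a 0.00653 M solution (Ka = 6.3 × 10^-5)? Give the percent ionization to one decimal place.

C6H5COOH ⇌ C6H5COO- + H+; let x = [H+] at equilibrium.
Solve x² + 6.3e-05x − 4.11e-07 = 0 → x = 6.11 × 10^-4 M
Fraction ionized = 6.11 × 10^-4 / 0.00653 = 0.0936 → 9.4%

9.4%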